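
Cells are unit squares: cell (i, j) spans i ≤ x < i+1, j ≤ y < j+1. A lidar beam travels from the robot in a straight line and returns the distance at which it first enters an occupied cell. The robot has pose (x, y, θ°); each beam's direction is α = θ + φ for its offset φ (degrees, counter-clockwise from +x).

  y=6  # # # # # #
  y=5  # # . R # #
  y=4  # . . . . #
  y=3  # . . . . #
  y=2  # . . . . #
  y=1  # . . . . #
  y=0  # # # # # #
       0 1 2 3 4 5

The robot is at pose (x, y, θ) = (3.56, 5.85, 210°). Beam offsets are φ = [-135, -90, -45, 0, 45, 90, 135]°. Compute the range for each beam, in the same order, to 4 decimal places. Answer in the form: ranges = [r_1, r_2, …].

ranges = [0.1553, 0.1732, 0.5796, 2.9560, 5.0211, 0.8800, 0.4555]

beam 1: φ=-135°, α=75°
  cosα=0.2588 sinα=0.9659 | (3,5) | tMaxX 1.7000 tMaxY 0.1553 | tΔX 3.8637 tΔY 1.0353
    t=0.1553 [y] (3,6) — stop
  → r_1 = 0.1553
beam 2: φ=-90°, α=120°
  cosα=-0.5000 sinα=0.8660 | (3,5) | tMaxX 1.1200 tMaxY 0.1732 | tΔX 2.0000 tΔY 1.1547
    t=0.1732 [y] (3,6) — stop
  → r_2 = 0.1732
beam 3: φ=-45°, α=165°
  cosα=-0.9659 sinα=0.2588 | (3,5) | tMaxX 0.5798 tMaxY 0.5796 | tΔX 1.0353 tΔY 3.8637
    t=0.5796 [y] (3,6) — stop
  → r_3 = 0.5796
beam 4: φ=0°, α=210°
  cosα=-0.8660 sinα=-0.5000 | (3,5) | tMaxX 0.6466 tMaxY 1.7000 | tΔX 1.1547 tΔY 2.0000
    t=0.6466 [x] (2,5)
    t=1.7000 [y] (2,4)
    t=1.8013 [x] (1,4)
    t=2.9560 [x] (0,4) — stop
  → r_4 = 2.9560
beam 5: φ=45°, α=255°
  cosα=-0.2588 sinα=-0.9659 | (3,5) | tMaxX 2.1637 tMaxY 0.8800 | tΔX 3.8637 tΔY 1.0353
    t=0.8800 [y] (3,4)
    t=1.9153 [y] (3,3)
    t=2.1637 [x] (2,3)
    t=2.9505 [y] (2,2)
    t=3.9858 [y] (2,1)
    t=5.0211 [y] (2,0) — stop
  → r_5 = 5.0211
beam 6: φ=90°, α=300°
  cosα=0.5000 sinα=-0.8660 | (3,5) | tMaxX 0.8800 tMaxY 0.9815 | tΔX 2.0000 tΔY 1.1547
    t=0.8800 [x] (4,5) — stop
  → r_6 = 0.8800
beam 7: φ=135°, α=345°
  cosα=0.9659 sinα=-0.2588 | (3,5) | tMaxX 0.4555 tMaxY 3.2841 | tΔX 1.0353 tΔY 3.8637
    t=0.4555 [x] (4,5) — stop
  → r_7 = 0.4555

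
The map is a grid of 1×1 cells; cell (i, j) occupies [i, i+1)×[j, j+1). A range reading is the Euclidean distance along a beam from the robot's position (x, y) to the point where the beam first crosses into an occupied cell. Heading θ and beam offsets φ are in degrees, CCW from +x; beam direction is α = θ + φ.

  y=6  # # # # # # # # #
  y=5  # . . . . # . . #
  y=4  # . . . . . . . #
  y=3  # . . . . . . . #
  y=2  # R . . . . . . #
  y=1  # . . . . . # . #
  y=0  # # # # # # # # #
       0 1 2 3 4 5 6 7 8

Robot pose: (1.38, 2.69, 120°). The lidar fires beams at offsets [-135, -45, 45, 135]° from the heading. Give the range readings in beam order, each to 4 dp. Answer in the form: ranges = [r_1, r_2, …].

ranges = [4.7830, 3.4268, 0.3934, 1.4682]

beam 1: φ=-135°, α=345°
  dir = (cos 345°, sin 345°) = (0.9659, -0.2588); from cell (1,2)
  next x-line at t=0.6419, next y-line at t=2.6660; Δt_x=1.0353, Δt_y=3.8637
    x: enter (2,2) at t=0.6419
    x: enter (3,2) at t=1.6771
    y: enter (3,1) at t=2.6660
    x: enter (4,1) at t=2.7124
    x: enter (5,1) at t=3.7477
    x: enter (6,1) at t=4.7830 ← occupied
  → r_1 = 4.7830
beam 2: φ=-45°, α=75°
  dir = (cos 75°, sin 75°) = (0.2588, 0.9659); from cell (1,2)
  next x-line at t=2.3955, next y-line at t=0.3209; Δt_x=3.8637, Δt_y=1.0353
    y: enter (1,3) at t=0.3209
    y: enter (1,4) at t=1.3562
    y: enter (1,5) at t=2.3915
    x: enter (2,5) at t=2.3955
    y: enter (2,6) at t=3.4268 ← occupied
  → r_2 = 3.4268
beam 3: φ=45°, α=165°
  dir = (cos 165°, sin 165°) = (-0.9659, 0.2588); from cell (1,2)
  next x-line at t=0.3934, next y-line at t=1.1977; Δt_x=1.0353, Δt_y=3.8637
    x: enter (0,2) at t=0.3934 ← occupied
  → r_3 = 0.3934
beam 4: φ=135°, α=255°
  dir = (cos 255°, sin 255°) = (-0.2588, -0.9659); from cell (1,2)
  next x-line at t=1.4682, next y-line at t=0.7143; Δt_x=3.8637, Δt_y=1.0353
    y: enter (1,1) at t=0.7143
    x: enter (0,1) at t=1.4682 ← occupied
  → r_4 = 1.4682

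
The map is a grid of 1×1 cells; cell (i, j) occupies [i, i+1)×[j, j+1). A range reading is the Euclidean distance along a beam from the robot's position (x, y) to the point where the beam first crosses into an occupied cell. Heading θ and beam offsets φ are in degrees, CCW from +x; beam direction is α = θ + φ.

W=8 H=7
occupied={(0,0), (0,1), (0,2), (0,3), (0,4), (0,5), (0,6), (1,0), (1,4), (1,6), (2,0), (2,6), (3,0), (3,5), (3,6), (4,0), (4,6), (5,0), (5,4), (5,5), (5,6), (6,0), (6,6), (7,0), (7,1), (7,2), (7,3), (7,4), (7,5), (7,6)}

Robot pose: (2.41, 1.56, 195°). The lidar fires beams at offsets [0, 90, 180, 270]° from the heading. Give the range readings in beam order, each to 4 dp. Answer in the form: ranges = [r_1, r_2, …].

ranges = [1.4597, 0.5798, 4.7519, 2.5261]

beam 1: φ=0°, α=195°
  cosα=-0.9659 sinα=-0.2588 | (2,1) | tMaxX 0.4245 tMaxY 2.1637 | tΔX 1.0353 tΔY 3.8637
    t=0.4245 [x] (1,1)
    t=1.4597 [x] (0,1) — stop
  → r_1 = 1.4597
beam 2: φ=90°, α=285°
  cosα=0.2588 sinα=-0.9659 | (2,1) | tMaxX 2.2796 tMaxY 0.5798 | tΔX 3.8637 tΔY 1.0353
    t=0.5798 [y] (2,0) — stop
  → r_2 = 0.5798
beam 3: φ=180°, α=15°
  cosα=0.9659 sinα=0.2588 | (2,1) | tMaxX 0.6108 tMaxY 1.7000 | tΔX 1.0353 tΔY 3.8637
    t=0.6108 [x] (3,1)
    t=1.6461 [x] (4,1)
    t=1.7000 [y] (4,2)
    t=2.6814 [x] (5,2)
    t=3.7166 [x] (6,2)
    t=4.7519 [x] (7,2) — stop
  → r_3 = 4.7519
beam 4: φ=270°, α=105°
  cosα=-0.2588 sinα=0.9659 | (2,1) | tMaxX 1.5841 tMaxY 0.4555 | tΔX 3.8637 tΔY 1.0353
    t=0.4555 [y] (2,2)
    t=1.4908 [y] (2,3)
    t=1.5841 [x] (1,3)
    t=2.5261 [y] (1,4) — stop
  → r_4 = 2.5261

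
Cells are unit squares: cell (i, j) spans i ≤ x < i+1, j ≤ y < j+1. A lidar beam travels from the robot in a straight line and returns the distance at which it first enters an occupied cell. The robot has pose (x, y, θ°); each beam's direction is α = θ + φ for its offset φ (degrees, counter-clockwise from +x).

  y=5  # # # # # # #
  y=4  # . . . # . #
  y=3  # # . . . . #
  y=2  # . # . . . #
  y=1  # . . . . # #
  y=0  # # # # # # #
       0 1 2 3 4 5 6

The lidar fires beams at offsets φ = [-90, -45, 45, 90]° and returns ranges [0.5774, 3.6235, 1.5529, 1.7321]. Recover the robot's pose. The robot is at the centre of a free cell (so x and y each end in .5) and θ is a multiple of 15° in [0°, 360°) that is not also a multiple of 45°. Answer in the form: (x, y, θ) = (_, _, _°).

(x, y, θ) = (2.5, 3.5, 30°)

The pose lattice has 16·16 = 256 candidates. Test each by forward raycasting.
  (4.5, 1.5, 345°): beam 1 = 0.5176 ≠ 0.5774 ✗
  (1.5, 2.5, 300°): beam 2 = 1.5529 ≠ 3.6235 ✗
  (2.5, 1.5, 330°): beam 2 = 0.5176 ≠ 3.6235 ✗
  …
  (2.5, 3.5, 30°): r_1=0.5774, r_2=3.6235, r_3=1.5529, r_4=1.7321 — all match ✓
No second candidate reproduces the full scan.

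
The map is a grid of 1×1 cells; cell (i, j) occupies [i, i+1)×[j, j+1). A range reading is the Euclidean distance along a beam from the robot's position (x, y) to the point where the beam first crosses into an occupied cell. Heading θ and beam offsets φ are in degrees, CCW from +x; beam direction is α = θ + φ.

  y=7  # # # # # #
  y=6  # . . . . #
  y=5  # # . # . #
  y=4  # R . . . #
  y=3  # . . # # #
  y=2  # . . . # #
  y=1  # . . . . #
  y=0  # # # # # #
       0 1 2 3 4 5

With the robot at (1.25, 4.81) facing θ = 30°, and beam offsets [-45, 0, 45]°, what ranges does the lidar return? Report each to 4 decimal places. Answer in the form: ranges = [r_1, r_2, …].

beam 1: φ=-45°, α=345°
  dir = (cos 345°, sin 345°) = (0.9659, -0.2588); from cell (1,4)
  next x-line at t=0.7765, next y-line at t=3.1296; Δt_x=1.0353, Δt_y=3.8637
    x: enter (2,4) at t=0.7765
    x: enter (3,4) at t=1.8117
    x: enter (4,4) at t=2.8470
    y: enter (4,3) at t=3.1296 ← occupied
  → r_1 = 3.1296
beam 2: φ=0°, α=30°
  dir = (cos 30°, sin 30°) = (0.8660, 0.5000); from cell (1,4)
  next x-line at t=0.8660, next y-line at t=0.3800; Δt_x=1.1547, Δt_y=2.0000
    y: enter (1,5) at t=0.3800 ← occupied
  → r_2 = 0.3800
beam 3: φ=45°, α=75°
  dir = (cos 75°, sin 75°) = (0.2588, 0.9659); from cell (1,4)
  next x-line at t=2.8978, next y-line at t=0.1967; Δt_x=3.8637, Δt_y=1.0353
    y: enter (1,5) at t=0.1967 ← occupied
  → r_3 = 0.1967

ranges = [3.1296, 0.3800, 0.1967]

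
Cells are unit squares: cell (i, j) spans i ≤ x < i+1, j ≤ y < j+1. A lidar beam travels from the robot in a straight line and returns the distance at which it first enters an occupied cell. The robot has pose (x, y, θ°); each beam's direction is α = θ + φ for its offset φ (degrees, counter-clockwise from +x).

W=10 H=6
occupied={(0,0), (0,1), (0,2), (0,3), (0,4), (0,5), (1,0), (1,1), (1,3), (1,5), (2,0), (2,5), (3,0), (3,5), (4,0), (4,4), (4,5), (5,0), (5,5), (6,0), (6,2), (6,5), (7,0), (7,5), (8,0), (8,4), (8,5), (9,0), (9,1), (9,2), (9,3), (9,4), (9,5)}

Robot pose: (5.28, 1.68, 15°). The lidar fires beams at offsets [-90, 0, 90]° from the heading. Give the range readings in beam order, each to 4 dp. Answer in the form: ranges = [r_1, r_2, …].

ranges = [0.7040, 1.2364, 2.4018]

beam 1: φ=-90°, α=285°
  direction (0.2588, -0.9659); cell (5,1); t to first gridline: x 2.7819, y 0.7040 (then +3.8637 / +1.0353)
    (5,0) via y @ 0.7040  # hit
  → r_1 = 0.7040
beam 2: φ=0°, α=15°
  direction (0.9659, 0.2588); cell (5,1); t to first gridline: x 0.7454, y 1.2364 (then +1.0353 / +3.8637)
    (6,1) via x @ 0.7454
    (6,2) via y @ 1.2364  # hit
  → r_2 = 1.2364
beam 3: φ=90°, α=105°
  direction (-0.2588, 0.9659); cell (5,1); t to first gridline: x 1.0818, y 0.3313 (then +3.8637 / +1.0353)
    (5,2) via y @ 0.3313
    (4,2) via x @ 1.0818
    (4,3) via y @ 1.3666
    (4,4) via y @ 2.4018  # hit
  → r_3 = 2.4018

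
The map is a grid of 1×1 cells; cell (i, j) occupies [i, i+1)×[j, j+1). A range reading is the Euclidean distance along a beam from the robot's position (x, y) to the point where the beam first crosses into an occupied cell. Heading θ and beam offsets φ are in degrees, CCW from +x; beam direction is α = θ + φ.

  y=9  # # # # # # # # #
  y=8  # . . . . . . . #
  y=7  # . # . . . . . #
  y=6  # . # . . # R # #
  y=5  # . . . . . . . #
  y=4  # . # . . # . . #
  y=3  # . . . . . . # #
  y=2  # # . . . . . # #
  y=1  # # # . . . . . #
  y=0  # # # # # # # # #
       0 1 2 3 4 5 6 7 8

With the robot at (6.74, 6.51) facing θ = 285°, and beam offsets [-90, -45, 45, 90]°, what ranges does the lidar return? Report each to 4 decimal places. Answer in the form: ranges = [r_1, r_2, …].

beam 1: φ=-90°, α=195°
  cosα=-0.9659 sinα=-0.2588 | (6,6) | tMaxX 0.7661 tMaxY 1.9705 | tΔX 1.0353 tΔY 3.8637
    t=0.7661 [x] (5,6) — stop
  → r_1 = 0.7661
beam 2: φ=-45°, α=240°
  cosα=-0.5000 sinα=-0.8660 | (6,6) | tMaxX 1.4800 tMaxY 0.5889 | tΔX 2.0000 tΔY 1.1547
    t=0.5889 [y] (6,5)
    t=1.4800 [x] (5,5)
    t=1.7436 [y] (5,4) — stop
  → r_2 = 1.7436
beam 3: φ=45°, α=330°
  cosα=0.8660 sinα=-0.5000 | (6,6) | tMaxX 0.3002 tMaxY 1.0200 | tΔX 1.1547 tΔY 2.0000
    t=0.3002 [x] (7,6) — stop
  → r_3 = 0.3002
beam 4: φ=90°, α=15°
  cosα=0.9659 sinα=0.2588 | (6,6) | tMaxX 0.2692 tMaxY 1.8932 | tΔX 1.0353 tΔY 3.8637
    t=0.2692 [x] (7,6) — stop
  → r_4 = 0.2692

ranges = [0.7661, 1.7436, 0.3002, 0.2692]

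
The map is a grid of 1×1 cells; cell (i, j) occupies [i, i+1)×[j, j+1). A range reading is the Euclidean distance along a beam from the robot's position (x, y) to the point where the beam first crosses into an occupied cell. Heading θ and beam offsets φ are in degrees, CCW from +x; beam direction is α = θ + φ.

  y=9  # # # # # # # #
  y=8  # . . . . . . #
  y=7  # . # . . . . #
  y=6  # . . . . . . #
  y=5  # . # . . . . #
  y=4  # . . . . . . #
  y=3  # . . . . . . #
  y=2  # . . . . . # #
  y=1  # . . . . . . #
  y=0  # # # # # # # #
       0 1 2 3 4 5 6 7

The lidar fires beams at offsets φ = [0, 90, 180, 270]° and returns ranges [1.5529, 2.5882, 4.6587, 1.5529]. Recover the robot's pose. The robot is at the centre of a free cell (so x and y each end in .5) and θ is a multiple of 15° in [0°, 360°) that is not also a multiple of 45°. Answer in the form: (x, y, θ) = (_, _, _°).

The pose lattice has 45·16 = 720 candidates. Test each by forward raycasting.
  (3.5, 8.5, 75°): beam 1 = 0.5176 ≠ 1.5529 ✗
  (1.5, 7.5, 120°): beam 1 = 1.0000 ≠ 1.5529 ✗
  (2.5, 4.5, 345°): beam 1 = 4.6587 ≠ 1.5529 ✗
  …
  (2.5, 3.5, 195°): r_1=1.5529, r_2=2.5882, r_3=4.6587, r_4=1.5529 — all match ✓
Unique over the lattice → pose = (2.5, 3.5, 195°).

(x, y, θ) = (2.5, 3.5, 195°)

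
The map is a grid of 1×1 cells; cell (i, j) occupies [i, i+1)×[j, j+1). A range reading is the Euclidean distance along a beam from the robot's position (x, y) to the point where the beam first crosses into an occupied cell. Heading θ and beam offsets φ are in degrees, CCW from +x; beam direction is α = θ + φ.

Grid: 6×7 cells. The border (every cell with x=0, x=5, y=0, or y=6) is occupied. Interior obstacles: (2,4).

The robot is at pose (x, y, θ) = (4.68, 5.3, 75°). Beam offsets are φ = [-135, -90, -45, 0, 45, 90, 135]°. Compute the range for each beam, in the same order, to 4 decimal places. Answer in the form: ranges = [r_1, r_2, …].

beam 1: φ=-135°, α=300°
  dir = (cos 300°, sin 300°) = (0.5000, -0.8660); from cell (4,5)
  next x-line at t=0.6400, next y-line at t=0.3464; Δt_x=2.0000, Δt_y=1.1547
    y: enter (4,4) at t=0.3464
    x: enter (5,4) at t=0.6400 ← occupied
  → r_1 = 0.6400
beam 2: φ=-90°, α=345°
  dir = (cos 345°, sin 345°) = (0.9659, -0.2588); from cell (4,5)
  next x-line at t=0.3313, next y-line at t=1.1591; Δt_x=1.0353, Δt_y=3.8637
    x: enter (5,5) at t=0.3313 ← occupied
  → r_2 = 0.3313
beam 3: φ=-45°, α=30°
  dir = (cos 30°, sin 30°) = (0.8660, 0.5000); from cell (4,5)
  next x-line at t=0.3695, next y-line at t=1.4000; Δt_x=1.1547, Δt_y=2.0000
    x: enter (5,5) at t=0.3695 ← occupied
  → r_3 = 0.3695
beam 4: φ=0°, α=75°
  dir = (cos 75°, sin 75°) = (0.2588, 0.9659); from cell (4,5)
  next x-line at t=1.2364, next y-line at t=0.7247; Δt_x=3.8637, Δt_y=1.0353
    y: enter (4,6) at t=0.7247 ← occupied
  → r_4 = 0.7247
beam 5: φ=45°, α=120°
  dir = (cos 120°, sin 120°) = (-0.5000, 0.8660); from cell (4,5)
  next x-line at t=1.3600, next y-line at t=0.8083; Δt_x=2.0000, Δt_y=1.1547
    y: enter (4,6) at t=0.8083 ← occupied
  → r_5 = 0.8083
beam 6: φ=90°, α=165°
  dir = (cos 165°, sin 165°) = (-0.9659, 0.2588); from cell (4,5)
  next x-line at t=0.7040, next y-line at t=2.7046; Δt_x=1.0353, Δt_y=3.8637
    x: enter (3,5) at t=0.7040
    x: enter (2,5) at t=1.7393
    y: enter (2,6) at t=2.7046 ← occupied
  → r_6 = 2.7046
beam 7: φ=135°, α=210°
  dir = (cos 210°, sin 210°) = (-0.8660, -0.5000); from cell (4,5)
  next x-line at t=0.7852, next y-line at t=0.6000; Δt_x=1.1547, Δt_y=2.0000
    y: enter (4,4) at t=0.6000
    x: enter (3,4) at t=0.7852
    x: enter (2,4) at t=1.9399 ← occupied
  → r_7 = 1.9399

ranges = [0.6400, 0.3313, 0.3695, 0.7247, 0.8083, 2.7046, 1.9399]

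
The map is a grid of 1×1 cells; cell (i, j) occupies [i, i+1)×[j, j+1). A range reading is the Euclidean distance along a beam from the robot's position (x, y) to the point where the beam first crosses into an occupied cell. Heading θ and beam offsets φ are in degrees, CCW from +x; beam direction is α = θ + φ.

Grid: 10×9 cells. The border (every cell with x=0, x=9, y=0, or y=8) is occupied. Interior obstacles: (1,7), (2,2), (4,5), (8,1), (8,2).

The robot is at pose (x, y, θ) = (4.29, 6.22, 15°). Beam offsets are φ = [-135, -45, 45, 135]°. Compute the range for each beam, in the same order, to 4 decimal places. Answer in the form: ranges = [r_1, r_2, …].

beam 1: φ=-135°, α=240°
  dir = (cos 240°, sin 240°) = (-0.5000, -0.8660); from cell (4,6)
  next x-line at t=0.5800, next y-line at t=0.2540; Δt_x=2.0000, Δt_y=1.1547
    y: enter (4,5) at t=0.2540 ← occupied
  → r_1 = 0.2540
beam 2: φ=-45°, α=330°
  dir = (cos 330°, sin 330°) = (0.8660, -0.5000); from cell (4,6)
  next x-line at t=0.8198, next y-line at t=0.4400; Δt_x=1.1547, Δt_y=2.0000
    y: enter (4,5) at t=0.4400 ← occupied
  → r_2 = 0.4400
beam 3: φ=45°, α=60°
  dir = (cos 60°, sin 60°) = (0.5000, 0.8660); from cell (4,6)
  next x-line at t=1.4200, next y-line at t=0.9007; Δt_x=2.0000, Δt_y=1.1547
    y: enter (4,7) at t=0.9007
    x: enter (5,7) at t=1.4200
    y: enter (5,8) at t=2.0554 ← occupied
  → r_3 = 2.0554
beam 4: φ=135°, α=150°
  dir = (cos 150°, sin 150°) = (-0.8660, 0.5000); from cell (4,6)
  next x-line at t=0.3349, next y-line at t=1.5600; Δt_x=1.1547, Δt_y=2.0000
    x: enter (3,6) at t=0.3349
    x: enter (2,6) at t=1.4896
    y: enter (2,7) at t=1.5600
    x: enter (1,7) at t=2.6443 ← occupied
  → r_4 = 2.6443

ranges = [0.2540, 0.4400, 2.0554, 2.6443]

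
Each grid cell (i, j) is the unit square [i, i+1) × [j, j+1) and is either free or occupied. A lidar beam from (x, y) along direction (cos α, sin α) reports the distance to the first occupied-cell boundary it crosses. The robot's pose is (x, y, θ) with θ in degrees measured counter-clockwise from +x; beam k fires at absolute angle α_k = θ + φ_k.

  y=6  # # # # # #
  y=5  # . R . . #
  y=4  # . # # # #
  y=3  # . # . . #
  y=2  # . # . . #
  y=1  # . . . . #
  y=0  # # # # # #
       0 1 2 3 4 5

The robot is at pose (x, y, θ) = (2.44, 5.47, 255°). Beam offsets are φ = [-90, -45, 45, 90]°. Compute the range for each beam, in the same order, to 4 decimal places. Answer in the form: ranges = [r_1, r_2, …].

beam 1: φ=-90°, α=165°
  direction (-0.9659, 0.2588); cell (2,5); t to first gridline: x 0.4555, y 2.0478 (then +1.0353 / +3.8637)
    (1,5) via x @ 0.4555
    (0,5) via x @ 1.4908  # hit
  → r_1 = 1.4908
beam 2: φ=-45°, α=210°
  direction (-0.8660, -0.5000); cell (2,5); t to first gridline: x 0.5081, y 0.9400 (then +1.1547 / +2.0000)
    (1,5) via x @ 0.5081
    (1,4) via y @ 0.9400
    (0,4) via x @ 1.6628  # hit
  → r_2 = 1.6628
beam 3: φ=45°, α=300°
  direction (0.5000, -0.8660); cell (2,5); t to first gridline: x 1.1200, y 0.5427 (then +2.0000 / +1.1547)
    (2,4) via y @ 0.5427  # hit
  → r_3 = 0.5427
beam 4: φ=90°, α=345°
  direction (0.9659, -0.2588); cell (2,5); t to first gridline: x 0.5798, y 1.8159 (then +1.0353 / +3.8637)
    (3,5) via x @ 0.5798
    (4,5) via x @ 1.6150
    (4,4) via y @ 1.8159  # hit
  → r_4 = 1.8159

ranges = [1.4908, 1.6628, 0.5427, 1.8159]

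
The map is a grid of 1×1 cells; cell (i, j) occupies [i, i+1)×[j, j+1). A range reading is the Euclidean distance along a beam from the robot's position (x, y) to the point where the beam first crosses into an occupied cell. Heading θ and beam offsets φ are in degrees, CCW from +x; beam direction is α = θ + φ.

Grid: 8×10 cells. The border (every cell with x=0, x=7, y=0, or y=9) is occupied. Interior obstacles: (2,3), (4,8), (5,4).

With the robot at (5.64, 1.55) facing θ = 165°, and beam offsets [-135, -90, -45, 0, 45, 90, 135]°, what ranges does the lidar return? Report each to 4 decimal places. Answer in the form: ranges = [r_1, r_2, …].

ranges = [1.5704, 5.2546, 8.6025, 4.8037, 1.1000, 0.5694, 0.6351]

beam 1: φ=-135°, α=30°
  d=(0.8660,0.5000)  start (5,1)  tX=0.4157 tY=0.9000  stride 1/|dx|=1.1547 1/|dy|=2.0000
    cross x-line → (6,1), t=0.4157
    cross y-line → (6,2), t=0.9000
    cross x-line → (7,2), t=1.5704 (wall)
  → r_1 = 1.5704
beam 2: φ=-90°, α=75°
  d=(0.2588,0.9659)  start (5,1)  tX=1.3909 tY=0.4659  stride 1/|dx|=3.8637 1/|dy|=1.0353
    cross y-line → (5,2), t=0.4659
    cross x-line → (6,2), t=1.3909
    cross y-line → (6,3), t=1.5012
    cross y-line → (6,4), t=2.5364
    cross y-line → (6,5), t=3.5717
    cross y-line → (6,6), t=4.6070
    cross x-line → (7,6), t=5.2546 (wall)
  → r_2 = 5.2546
beam 3: φ=-45°, α=120°
  d=(-0.5000,0.8660)  start (5,1)  tX=1.2800 tY=0.5196  stride 1/|dx|=2.0000 1/|dy|=1.1547
    cross y-line → (5,2), t=0.5196
    cross x-line → (4,2), t=1.2800
    cross y-line → (4,3), t=1.6743
    cross y-line → (4,4), t=2.8290
    cross x-line → (3,4), t=3.2800
    cross y-line → (3,5), t=3.9837
    cross y-line → (3,6), t=5.1384
    cross x-line → (2,6), t=5.2800
    cross y-line → (2,7), t=6.2931
    cross x-line → (1,7), t=7.2800
    cross y-line → (1,8), t=7.4478
    cross y-line → (1,9), t=8.6025 (wall)
  → r_3 = 8.6025
beam 4: φ=0°, α=165°
  d=(-0.9659,0.2588)  start (5,1)  tX=0.6626 tY=1.7387  stride 1/|dx|=1.0353 1/|dy|=3.8637
    cross x-line → (4,1), t=0.6626
    cross x-line → (3,1), t=1.6979
    cross y-line → (3,2), t=1.7387
    cross x-line → (2,2), t=2.7331
    cross x-line → (1,2), t=3.7684
    cross x-line → (0,2), t=4.8037 (wall)
  → r_4 = 4.8037
beam 5: φ=45°, α=210°
  d=(-0.8660,-0.5000)  start (5,1)  tX=0.7390 tY=1.1000  stride 1/|dx|=1.1547 1/|dy|=2.0000
    cross x-line → (4,1), t=0.7390
    cross y-line → (4,0), t=1.1000 (wall)
  → r_5 = 1.1000
beam 6: φ=90°, α=255°
  d=(-0.2588,-0.9659)  start (5,1)  tX=2.4728 tY=0.5694  stride 1/|dx|=3.8637 1/|dy|=1.0353
    cross y-line → (5,0), t=0.5694 (wall)
  → r_6 = 0.5694
beam 7: φ=135°, α=300°
  d=(0.5000,-0.8660)  start (5,1)  tX=0.7200 tY=0.6351  stride 1/|dx|=2.0000 1/|dy|=1.1547
    cross y-line → (5,0), t=0.6351 (wall)
  → r_7 = 0.6351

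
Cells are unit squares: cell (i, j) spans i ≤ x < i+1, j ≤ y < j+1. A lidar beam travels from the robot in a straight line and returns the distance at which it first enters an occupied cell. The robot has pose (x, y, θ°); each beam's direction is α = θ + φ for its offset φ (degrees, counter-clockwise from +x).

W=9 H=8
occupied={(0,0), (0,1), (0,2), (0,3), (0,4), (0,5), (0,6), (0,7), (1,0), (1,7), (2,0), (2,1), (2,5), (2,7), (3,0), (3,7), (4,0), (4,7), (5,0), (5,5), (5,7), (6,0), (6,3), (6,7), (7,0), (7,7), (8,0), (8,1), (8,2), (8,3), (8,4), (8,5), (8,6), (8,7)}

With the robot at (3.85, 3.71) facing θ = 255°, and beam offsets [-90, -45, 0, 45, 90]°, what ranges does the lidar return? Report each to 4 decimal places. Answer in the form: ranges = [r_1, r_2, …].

ranges = [2.9505, 3.2909, 2.8056, 3.1292, 2.2258]

beam 1: φ=-90°, α=165°
  direction (-0.9659, 0.2588); cell (3,3); t to first gridline: x 0.8800, y 1.1205 (then +1.0353 / +3.8637)
    (2,3) via x @ 0.8800
    (2,4) via y @ 1.1205
    (1,4) via x @ 1.9153
    (0,4) via x @ 2.9505  # hit
  → r_1 = 2.9505
beam 2: φ=-45°, α=210°
  direction (-0.8660, -0.5000); cell (3,3); t to first gridline: x 0.9815, y 1.4200 (then +1.1547 / +2.0000)
    (2,3) via x @ 0.9815
    (2,2) via y @ 1.4200
    (1,2) via x @ 2.1362
    (0,2) via x @ 3.2909  # hit
  → r_2 = 3.2909
beam 3: φ=0°, α=255°
  direction (-0.2588, -0.9659); cell (3,3); t to first gridline: x 3.2841, y 0.7350 (then +3.8637 / +1.0353)
    (3,2) via y @ 0.7350
    (3,1) via y @ 1.7703
    (3,0) via y @ 2.8056  # hit
  → r_3 = 2.8056
beam 4: φ=45°, α=300°
  direction (0.5000, -0.8660); cell (3,3); t to first gridline: x 0.3000, y 0.8198 (then +2.0000 / +1.1547)
    (4,3) via x @ 0.3000
    (4,2) via y @ 0.8198
    (4,1) via y @ 1.9745
    (5,1) via x @ 2.3000
    (5,0) via y @ 3.1292  # hit
  → r_4 = 3.1292
beam 5: φ=90°, α=345°
  direction (0.9659, -0.2588); cell (3,3); t to first gridline: x 0.1553, y 2.7432 (then +1.0353 / +3.8637)
    (4,3) via x @ 0.1553
    (5,3) via x @ 1.1906
    (6,3) via x @ 2.2258  # hit
  → r_5 = 2.2258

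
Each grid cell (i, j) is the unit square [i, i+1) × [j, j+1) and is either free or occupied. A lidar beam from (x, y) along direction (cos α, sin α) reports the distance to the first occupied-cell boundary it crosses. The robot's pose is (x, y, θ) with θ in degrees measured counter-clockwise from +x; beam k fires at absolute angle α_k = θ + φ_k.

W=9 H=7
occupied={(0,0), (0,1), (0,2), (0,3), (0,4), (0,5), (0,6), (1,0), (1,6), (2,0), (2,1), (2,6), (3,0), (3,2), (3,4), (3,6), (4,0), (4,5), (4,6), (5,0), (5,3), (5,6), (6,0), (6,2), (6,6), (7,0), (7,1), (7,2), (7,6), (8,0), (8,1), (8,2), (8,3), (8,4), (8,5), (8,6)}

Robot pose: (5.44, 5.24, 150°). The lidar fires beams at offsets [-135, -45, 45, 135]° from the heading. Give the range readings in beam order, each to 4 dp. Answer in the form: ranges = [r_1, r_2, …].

ranges = [2.6503, 0.7868, 0.4555, 1.2837]

beam 1: φ=-135°, α=15°
  d=(0.9659,0.2588)  start (5,5)  tX=0.5798 tY=2.9364  stride 1/|dx|=1.0353 1/|dy|=3.8637
    cross x-line → (6,5), t=0.5798
    cross x-line → (7,5), t=1.6150
    cross x-line → (8,5), t=2.6503 (wall)
  → r_1 = 2.6503
beam 2: φ=-45°, α=105°
  d=(-0.2588,0.9659)  start (5,5)  tX=1.7000 tY=0.7868  stride 1/|dx|=3.8637 1/|dy|=1.0353
    cross y-line → (5,6), t=0.7868 (wall)
  → r_2 = 0.7868
beam 3: φ=45°, α=195°
  d=(-0.9659,-0.2588)  start (5,5)  tX=0.4555 tY=0.9273  stride 1/|dx|=1.0353 1/|dy|=3.8637
    cross x-line → (4,5), t=0.4555 (wall)
  → r_3 = 0.4555
beam 4: φ=135°, α=285°
  d=(0.2588,-0.9659)  start (5,5)  tX=2.1637 tY=0.2485  stride 1/|dx|=3.8637 1/|dy|=1.0353
    cross y-line → (5,4), t=0.2485
    cross y-line → (5,3), t=1.2837 (wall)
  → r_4 = 1.2837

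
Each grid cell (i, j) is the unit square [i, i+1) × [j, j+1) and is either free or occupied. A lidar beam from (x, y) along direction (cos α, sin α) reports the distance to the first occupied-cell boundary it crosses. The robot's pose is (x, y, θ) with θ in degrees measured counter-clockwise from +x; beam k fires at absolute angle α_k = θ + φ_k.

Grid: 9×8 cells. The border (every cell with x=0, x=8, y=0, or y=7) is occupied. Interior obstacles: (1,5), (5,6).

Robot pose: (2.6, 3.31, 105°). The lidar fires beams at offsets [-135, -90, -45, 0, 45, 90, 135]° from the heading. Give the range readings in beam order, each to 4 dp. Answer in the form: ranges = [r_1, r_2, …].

ranges = [4.6200, 5.5905, 4.2608, 2.3182, 1.8475, 1.6564, 2.6674]

beam 1: φ=-135°, α=330°
  dir = (cos 330°, sin 330°) = (0.8660, -0.5000); from cell (2,3)
  next x-line at t=0.4619, next y-line at t=0.6200; Δt_x=1.1547, Δt_y=2.0000
    x: enter (3,3) at t=0.4619
    y: enter (3,2) at t=0.6200
    x: enter (4,2) at t=1.6166
    y: enter (4,1) at t=2.6200
    x: enter (5,1) at t=2.7713
    x: enter (6,1) at t=3.9260
    y: enter (6,0) at t=4.6200 ← occupied
  → r_1 = 4.6200
beam 2: φ=-90°, α=15°
  dir = (cos 15°, sin 15°) = (0.9659, 0.2588); from cell (2,3)
  next x-line at t=0.4141, next y-line at t=2.6660; Δt_x=1.0353, Δt_y=3.8637
    x: enter (3,3) at t=0.4141
    x: enter (4,3) at t=1.4494
    x: enter (5,3) at t=2.4847
    y: enter (5,4) at t=2.6660
    x: enter (6,4) at t=3.5199
    x: enter (7,4) at t=4.5552
    x: enter (8,4) at t=5.5905 ← occupied
  → r_2 = 5.5905
beam 3: φ=-45°, α=60°
  dir = (cos 60°, sin 60°) = (0.5000, 0.8660); from cell (2,3)
  next x-line at t=0.8000, next y-line at t=0.7967; Δt_x=2.0000, Δt_y=1.1547
    y: enter (2,4) at t=0.7967
    x: enter (3,4) at t=0.8000
    y: enter (3,5) at t=1.9514
    x: enter (4,5) at t=2.8000
    y: enter (4,6) at t=3.1061
    y: enter (4,7) at t=4.2608 ← occupied
  → r_3 = 4.2608
beam 4: φ=0°, α=105°
  dir = (cos 105°, sin 105°) = (-0.2588, 0.9659); from cell (2,3)
  next x-line at t=2.3182, next y-line at t=0.7143; Δt_x=3.8637, Δt_y=1.0353
    y: enter (2,4) at t=0.7143
    y: enter (2,5) at t=1.7496
    x: enter (1,5) at t=2.3182 ← occupied
  → r_4 = 2.3182
beam 5: φ=45°, α=150°
  dir = (cos 150°, sin 150°) = (-0.8660, 0.5000); from cell (2,3)
  next x-line at t=0.6928, next y-line at t=1.3800; Δt_x=1.1547, Δt_y=2.0000
    x: enter (1,3) at t=0.6928
    y: enter (1,4) at t=1.3800
    x: enter (0,4) at t=1.8475 ← occupied
  → r_5 = 1.8475
beam 6: φ=90°, α=195°
  dir = (cos 195°, sin 195°) = (-0.9659, -0.2588); from cell (2,3)
  next x-line at t=0.6212, next y-line at t=1.1977; Δt_x=1.0353, Δt_y=3.8637
    x: enter (1,3) at t=0.6212
    y: enter (1,2) at t=1.1977
    x: enter (0,2) at t=1.6564 ← occupied
  → r_6 = 1.6564
beam 7: φ=135°, α=240°
  dir = (cos 240°, sin 240°) = (-0.5000, -0.8660); from cell (2,3)
  next x-line at t=1.2000, next y-line at t=0.3580; Δt_x=2.0000, Δt_y=1.1547
    y: enter (2,2) at t=0.3580
    x: enter (1,2) at t=1.2000
    y: enter (1,1) at t=1.5127
    y: enter (1,0) at t=2.6674 ← occupied
  → r_7 = 2.6674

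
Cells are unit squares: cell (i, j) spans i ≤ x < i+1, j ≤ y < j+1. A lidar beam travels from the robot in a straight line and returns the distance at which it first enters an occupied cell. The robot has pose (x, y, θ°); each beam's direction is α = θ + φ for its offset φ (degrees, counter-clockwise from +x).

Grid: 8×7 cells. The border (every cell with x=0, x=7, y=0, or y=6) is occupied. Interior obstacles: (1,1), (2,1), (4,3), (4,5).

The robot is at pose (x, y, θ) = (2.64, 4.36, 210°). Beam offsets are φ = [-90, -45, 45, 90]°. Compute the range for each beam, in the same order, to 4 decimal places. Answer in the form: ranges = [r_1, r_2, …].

ranges = [1.8937, 1.6979, 2.4433, 3.8798]

beam 1: φ=-90°, α=120°
  direction (-0.5000, 0.8660); cell (2,4); t to first gridline: x 1.2800, y 0.7390 (then +2.0000 / +1.1547)
    (2,5) via y @ 0.7390
    (1,5) via x @ 1.2800
    (1,6) via y @ 1.8937  # hit
  → r_1 = 1.8937
beam 2: φ=-45°, α=165°
  direction (-0.9659, 0.2588); cell (2,4); t to first gridline: x 0.6626, y 2.4728 (then +1.0353 / +3.8637)
    (1,4) via x @ 0.6626
    (0,4) via x @ 1.6979  # hit
  → r_2 = 1.6979
beam 3: φ=45°, α=255°
  direction (-0.2588, -0.9659); cell (2,4); t to first gridline: x 2.4728, y 0.3727 (then +3.8637 / +1.0353)
    (2,3) via y @ 0.3727
    (2,2) via y @ 1.4080
    (2,1) via y @ 2.4433  # hit
  → r_3 = 2.4433
beam 4: φ=90°, α=300°
  direction (0.5000, -0.8660); cell (2,4); t to first gridline: x 0.7200, y 0.4157 (then +2.0000 / +1.1547)
    (2,3) via y @ 0.4157
    (3,3) via x @ 0.7200
    (3,2) via y @ 1.5704
    (4,2) via x @ 2.7200
    (4,1) via y @ 2.7251
    (4,0) via y @ 3.8798  # hit
  → r_4 = 3.8798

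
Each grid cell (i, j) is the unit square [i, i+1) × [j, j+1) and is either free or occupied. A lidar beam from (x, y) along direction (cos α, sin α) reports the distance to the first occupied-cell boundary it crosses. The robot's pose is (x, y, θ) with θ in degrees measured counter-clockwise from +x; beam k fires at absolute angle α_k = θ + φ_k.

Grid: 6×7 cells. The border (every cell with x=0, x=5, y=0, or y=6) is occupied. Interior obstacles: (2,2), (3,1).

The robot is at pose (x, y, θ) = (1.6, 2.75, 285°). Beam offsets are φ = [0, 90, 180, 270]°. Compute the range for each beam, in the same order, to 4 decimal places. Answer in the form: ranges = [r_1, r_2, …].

ranges = [1.8117, 0.4141, 2.3182, 0.6212]

beam 1: φ=0°, α=285°
  direction (0.2588, -0.9659); cell (1,2); t to first gridline: x 1.5455, y 0.7765 (then +3.8637 / +1.0353)
    (1,1) via y @ 0.7765
    (2,1) via x @ 1.5455
    (2,0) via y @ 1.8117  # hit
  → r_1 = 1.8117
beam 2: φ=90°, α=15°
  direction (0.9659, 0.2588); cell (1,2); t to first gridline: x 0.4141, y 0.9659 (then +1.0353 / +3.8637)
    (2,2) via x @ 0.4141  # hit
  → r_2 = 0.4141
beam 3: φ=180°, α=105°
  direction (-0.2588, 0.9659); cell (1,2); t to first gridline: x 2.3182, y 0.2588 (then +3.8637 / +1.0353)
    (1,3) via y @ 0.2588
    (1,4) via y @ 1.2941
    (0,4) via x @ 2.3182  # hit
  → r_3 = 2.3182
beam 4: φ=270°, α=195°
  direction (-0.9659, -0.2588); cell (1,2); t to first gridline: x 0.6212, y 2.8978 (then +1.0353 / +3.8637)
    (0,2) via x @ 0.6212  # hit
  → r_4 = 0.6212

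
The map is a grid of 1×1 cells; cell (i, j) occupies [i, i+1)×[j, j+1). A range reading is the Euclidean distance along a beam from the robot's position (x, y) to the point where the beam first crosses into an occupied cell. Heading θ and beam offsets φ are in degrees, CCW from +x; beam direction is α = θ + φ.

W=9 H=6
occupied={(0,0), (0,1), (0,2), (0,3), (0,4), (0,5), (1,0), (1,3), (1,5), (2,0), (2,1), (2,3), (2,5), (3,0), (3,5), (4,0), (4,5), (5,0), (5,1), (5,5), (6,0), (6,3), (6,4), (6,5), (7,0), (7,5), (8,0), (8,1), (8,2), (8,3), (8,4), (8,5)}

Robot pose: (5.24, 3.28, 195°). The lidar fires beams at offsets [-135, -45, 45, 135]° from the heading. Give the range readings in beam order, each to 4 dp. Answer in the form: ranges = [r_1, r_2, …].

beam 1: φ=-135°, α=60°
  cosα=0.5000 sinα=0.8660 | (5,3) | tMaxX 1.5200 tMaxY 0.8314 | tΔX 2.0000 tΔY 1.1547
    t=0.8314 [y] (5,4)
    t=1.5200 [x] (6,4) — stop
  → r_1 = 1.5200
beam 2: φ=-45°, α=150°
  cosα=-0.8660 sinα=0.5000 | (5,3) | tMaxX 0.2771 tMaxY 1.4400 | tΔX 1.1547 tΔY 2.0000
    t=0.2771 [x] (4,3)
    t=1.4318 [x] (3,3)
    t=1.4400 [y] (3,4)
    t=2.5865 [x] (2,4)
    t=3.4400 [y] (2,5) — stop
  → r_2 = 3.4400
beam 3: φ=45°, α=240°
  cosα=-0.5000 sinα=-0.8660 | (5,3) | tMaxX 0.4800 tMaxY 0.3233 | tΔX 2.0000 tΔY 1.1547
    t=0.3233 [y] (5,2)
    t=0.4800 [x] (4,2)
    t=1.4780 [y] (4,1)
    t=2.4800 [x] (3,1)
    t=2.6327 [y] (3,0) — stop
  → r_3 = 2.6327
beam 4: φ=135°, α=330°
  cosα=0.8660 sinα=-0.5000 | (5,3) | tMaxX 0.8776 tMaxY 0.5600 | tΔX 1.1547 tΔY 2.0000
    t=0.5600 [y] (5,2)
    t=0.8776 [x] (6,2)
    t=2.0323 [x] (7,2)
    t=2.5600 [y] (7,1)
    t=3.1870 [x] (8,1) — stop
  → r_4 = 3.1870

ranges = [1.5200, 3.4400, 2.6327, 3.1870]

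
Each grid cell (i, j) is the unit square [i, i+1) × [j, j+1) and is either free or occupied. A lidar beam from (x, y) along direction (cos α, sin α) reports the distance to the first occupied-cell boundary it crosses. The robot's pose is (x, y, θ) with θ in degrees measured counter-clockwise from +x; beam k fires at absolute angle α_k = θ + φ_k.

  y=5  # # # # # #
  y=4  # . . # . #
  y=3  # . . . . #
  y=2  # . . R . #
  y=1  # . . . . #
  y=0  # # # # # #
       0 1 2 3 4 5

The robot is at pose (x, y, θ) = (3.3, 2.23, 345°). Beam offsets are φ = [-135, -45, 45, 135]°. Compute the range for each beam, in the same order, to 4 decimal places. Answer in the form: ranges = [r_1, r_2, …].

ranges = [2.4600, 1.4203, 1.9630, 3.1985]

beam 1: φ=-135°, α=210°
  dir = (cos 210°, sin 210°) = (-0.8660, -0.5000); from cell (3,2)
  next x-line at t=0.3464, next y-line at t=0.4600; Δt_x=1.1547, Δt_y=2.0000
    x: enter (2,2) at t=0.3464
    y: enter (2,1) at t=0.4600
    x: enter (1,1) at t=1.5011
    y: enter (1,0) at t=2.4600 ← occupied
  → r_1 = 2.4600
beam 2: φ=-45°, α=300°
  dir = (cos 300°, sin 300°) = (0.5000, -0.8660); from cell (3,2)
  next x-line at t=1.4000, next y-line at t=0.2656; Δt_x=2.0000, Δt_y=1.1547
    y: enter (3,1) at t=0.2656
    x: enter (4,1) at t=1.4000
    y: enter (4,0) at t=1.4203 ← occupied
  → r_2 = 1.4203
beam 3: φ=45°, α=30°
  dir = (cos 30°, sin 30°) = (0.8660, 0.5000); from cell (3,2)
  next x-line at t=0.8083, next y-line at t=1.5400; Δt_x=1.1547, Δt_y=2.0000
    x: enter (4,2) at t=0.8083
    y: enter (4,3) at t=1.5400
    x: enter (5,3) at t=1.9630 ← occupied
  → r_3 = 1.9630
beam 4: φ=135°, α=120°
  dir = (cos 120°, sin 120°) = (-0.5000, 0.8660); from cell (3,2)
  next x-line at t=0.6000, next y-line at t=0.8891; Δt_x=2.0000, Δt_y=1.1547
    x: enter (2,2) at t=0.6000
    y: enter (2,3) at t=0.8891
    y: enter (2,4) at t=2.0438
    x: enter (1,4) at t=2.6000
    y: enter (1,5) at t=3.1985 ← occupied
  → r_4 = 3.1985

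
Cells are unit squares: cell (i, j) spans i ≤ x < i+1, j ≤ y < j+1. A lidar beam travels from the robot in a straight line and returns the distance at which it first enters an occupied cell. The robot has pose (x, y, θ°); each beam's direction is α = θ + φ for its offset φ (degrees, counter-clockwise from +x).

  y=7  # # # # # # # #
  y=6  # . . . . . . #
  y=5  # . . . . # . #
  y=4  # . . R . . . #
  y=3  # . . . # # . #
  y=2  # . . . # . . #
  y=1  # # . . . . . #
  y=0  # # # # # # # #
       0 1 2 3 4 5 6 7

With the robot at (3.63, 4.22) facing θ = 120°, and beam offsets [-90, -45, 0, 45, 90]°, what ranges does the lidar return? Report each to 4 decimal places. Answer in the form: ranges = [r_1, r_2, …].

ranges = [1.5819, 2.8781, 3.2101, 2.7228, 3.0369]

beam 1: φ=-90°, α=30°
  d=(0.8660,0.5000)  start (3,4)  tX=0.4272 tY=1.5600  stride 1/|dx|=1.1547 1/|dy|=2.0000
    cross x-line → (4,4), t=0.4272
    cross y-line → (4,5), t=1.5600
    cross x-line → (5,5), t=1.5819 (wall)
  → r_1 = 1.5819
beam 2: φ=-45°, α=75°
  d=(0.2588,0.9659)  start (3,4)  tX=1.4296 tY=0.8075  stride 1/|dx|=3.8637 1/|dy|=1.0353
    cross y-line → (3,5), t=0.8075
    cross x-line → (4,5), t=1.4296
    cross y-line → (4,6), t=1.8428
    cross y-line → (4,7), t=2.8781 (wall)
  → r_2 = 2.8781
beam 3: φ=0°, α=120°
  d=(-0.5000,0.8660)  start (3,4)  tX=1.2600 tY=0.9007  stride 1/|dx|=2.0000 1/|dy|=1.1547
    cross y-line → (3,5), t=0.9007
    cross x-line → (2,5), t=1.2600
    cross y-line → (2,6), t=2.0554
    cross y-line → (2,7), t=3.2101 (wall)
  → r_3 = 3.2101
beam 4: φ=45°, α=165°
  d=(-0.9659,0.2588)  start (3,4)  tX=0.6522 tY=3.0137  stride 1/|dx|=1.0353 1/|dy|=3.8637
    cross x-line → (2,4), t=0.6522
    cross x-line → (1,4), t=1.6875
    cross x-line → (0,4), t=2.7228 (wall)
  → r_4 = 2.7228
beam 5: φ=90°, α=210°
  d=(-0.8660,-0.5000)  start (3,4)  tX=0.7275 tY=0.4400  stride 1/|dx|=1.1547 1/|dy|=2.0000
    cross y-line → (3,3), t=0.4400
    cross x-line → (2,3), t=0.7275
    cross x-line → (1,3), t=1.8822
    cross y-line → (1,2), t=2.4400
    cross x-line → (0,2), t=3.0369 (wall)
  → r_5 = 3.0369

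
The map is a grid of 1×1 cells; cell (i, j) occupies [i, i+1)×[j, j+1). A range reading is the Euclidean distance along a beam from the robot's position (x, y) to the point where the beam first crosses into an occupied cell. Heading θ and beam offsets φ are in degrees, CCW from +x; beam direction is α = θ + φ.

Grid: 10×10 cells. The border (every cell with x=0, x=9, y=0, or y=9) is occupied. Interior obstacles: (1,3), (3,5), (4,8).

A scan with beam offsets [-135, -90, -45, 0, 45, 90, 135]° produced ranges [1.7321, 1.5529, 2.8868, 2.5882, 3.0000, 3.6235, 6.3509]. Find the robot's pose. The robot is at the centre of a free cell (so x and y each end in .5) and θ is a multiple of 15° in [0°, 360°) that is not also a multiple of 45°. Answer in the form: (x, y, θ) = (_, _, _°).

Candidates: 61 free-cell centres × 16 headings = 976 poses. Raycast each; keep the one whose scan matches to 4 dp.
  (5.5, 6.5, 300°): beam 1 = 4.6587 ≠ 1.7321 ✗
  (4.5, 3.5, 165°): beam 1 = 5.1962 ≠ 1.7321 ✗
  (2.5, 7.5, 195°): beam 3 = 1.7321 ≠ 2.8868 ✗
  (7.5, 6.5, 30°): beam 1 = 5.6940 ≠ 1.7321 ✗
  (3.5, 6.5, 345°): beam 1 = 2.8868 ≠ 1.7321 ✗
  …
  (7.5, 6.5, 105°): r_1=1.7321, r_2=1.5529, r_3=2.8868, r_4=2.5882, r_5=3.0000, r_6=3.6235, r_7=6.3509 — all match ✓
Unique over the lattice → pose = (7.5, 6.5, 105°).

(x, y, θ) = (7.5, 6.5, 105°)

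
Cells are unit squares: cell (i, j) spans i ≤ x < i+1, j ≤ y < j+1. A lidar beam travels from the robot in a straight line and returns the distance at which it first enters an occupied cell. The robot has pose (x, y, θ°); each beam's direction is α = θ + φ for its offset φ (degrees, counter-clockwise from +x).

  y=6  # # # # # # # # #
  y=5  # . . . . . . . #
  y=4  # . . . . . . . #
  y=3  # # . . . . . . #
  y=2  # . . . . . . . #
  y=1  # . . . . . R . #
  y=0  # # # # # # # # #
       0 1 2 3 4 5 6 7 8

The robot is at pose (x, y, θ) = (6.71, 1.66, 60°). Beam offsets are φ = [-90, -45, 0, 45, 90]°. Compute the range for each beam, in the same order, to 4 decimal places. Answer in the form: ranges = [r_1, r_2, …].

beam 1: φ=-90°, α=330°
  direction (0.8660, -0.5000); cell (6,1); t to first gridline: x 0.3349, y 1.3200 (then +1.1547 / +2.0000)
    (7,1) via x @ 0.3349
    (7,0) via y @ 1.3200  # hit
  → r_1 = 1.3200
beam 2: φ=-45°, α=15°
  direction (0.9659, 0.2588); cell (6,1); t to first gridline: x 0.3002, y 1.3137 (then +1.0353 / +3.8637)
    (7,1) via x @ 0.3002
    (7,2) via y @ 1.3137
    (8,2) via x @ 1.3355  # hit
  → r_2 = 1.3355
beam 3: φ=0°, α=60°
  direction (0.5000, 0.8660); cell (6,1); t to first gridline: x 0.5800, y 0.3926 (then +2.0000 / +1.1547)
    (6,2) via y @ 0.3926
    (7,2) via x @ 0.5800
    (7,3) via y @ 1.5473
    (8,3) via x @ 2.5800  # hit
  → r_3 = 2.5800
beam 4: φ=45°, α=105°
  direction (-0.2588, 0.9659); cell (6,1); t to first gridline: x 2.7432, y 0.3520 (then +3.8637 / +1.0353)
    (6,2) via y @ 0.3520
    (6,3) via y @ 1.3873
    (6,4) via y @ 2.4225
    (5,4) via x @ 2.7432
    (5,5) via y @ 3.4578
    (5,6) via y @ 4.4931  # hit
  → r_4 = 4.4931
beam 5: φ=90°, α=150°
  direction (-0.8660, 0.5000); cell (6,1); t to first gridline: x 0.8198, y 0.6800 (then +1.1547 / +2.0000)
    (6,2) via y @ 0.6800
    (5,2) via x @ 0.8198
    (4,2) via x @ 1.9745
    (4,3) via y @ 2.6800
    (3,3) via x @ 3.1292
    (2,3) via x @ 4.2839
    (2,4) via y @ 4.6800
    (1,4) via x @ 5.4386
    (0,4) via x @ 6.5933  # hit
  → r_5 = 6.5933

ranges = [1.3200, 1.3355, 2.5800, 4.4931, 6.5933]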